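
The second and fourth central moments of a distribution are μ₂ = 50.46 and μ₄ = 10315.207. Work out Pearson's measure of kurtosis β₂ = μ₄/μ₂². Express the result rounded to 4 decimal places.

μ₂² = 50.46² = 2546.21160
μ₄/μ₂² = 10315.207 / 2546.21160 = 4.05120
β₂ ≈ 4.0512

4.0512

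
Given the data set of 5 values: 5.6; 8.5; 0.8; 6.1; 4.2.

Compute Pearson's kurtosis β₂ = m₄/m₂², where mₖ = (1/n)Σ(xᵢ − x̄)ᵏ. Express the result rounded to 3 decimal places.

x̄ = 5.0400
Σ(xᵢ − x̄)² = 32.0920 ⇒ m₂ = 6.41840
Σ(xᵢ − x̄)⁴ = 468.3720 ⇒ m₄ = 93.67440
m₂² = 41.19586
β₂ = m₄/m₂² = 93.67440 / 41.19586 ≈ 2.274

2.274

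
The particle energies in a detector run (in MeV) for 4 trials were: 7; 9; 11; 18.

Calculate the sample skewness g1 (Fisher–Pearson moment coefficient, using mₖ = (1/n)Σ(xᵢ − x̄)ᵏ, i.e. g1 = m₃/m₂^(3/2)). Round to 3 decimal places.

0.770

x̄ = (7 + 9 + 11 + 18) / 4 = 11.2500
deviations (xᵢ − x̄): -4.2500, -2.2500, -0.2500, 6.7500
Σ(xᵢ − x̄)² = 68.7500 ⇒ m₂ = 68.7500/4 = 17.18750
Σ(xᵢ − x̄)³ = 219.3750 ⇒ m₃ = 219.3750/4 = 54.84375
m₂^(3/2) = 17.18750^(1.5) = 71.25561
g1 = m₃ / m₂^(3/2) = 54.84375 / 71.25561 ≈ 0.770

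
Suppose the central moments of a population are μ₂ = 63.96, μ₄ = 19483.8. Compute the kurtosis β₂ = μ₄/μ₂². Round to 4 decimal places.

4.7627

μ₂² = 63.96² = 4090.88160
μ₄/μ₂² = 19483.8 / 4090.88160 = 4.76274
β₂ ≈ 4.7627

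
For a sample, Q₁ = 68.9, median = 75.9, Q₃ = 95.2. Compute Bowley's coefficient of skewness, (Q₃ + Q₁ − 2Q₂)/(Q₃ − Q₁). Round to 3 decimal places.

0.468

numerator: Q₃ + Q₁ − 2Q₂ = 95.2 + 68.9 − 2×75.9 = 12.3000
denominator: Q₃ − Q₁ = 95.2 − 68.9 = 26.3000
Bowley skewness = 12.3000 / 26.3000 ≈ 0.468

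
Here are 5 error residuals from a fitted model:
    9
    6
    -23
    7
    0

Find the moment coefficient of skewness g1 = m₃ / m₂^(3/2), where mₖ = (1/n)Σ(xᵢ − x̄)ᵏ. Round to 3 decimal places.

-1.277

x̄ = (9 + 6 - 23 + 7 + 0) / 5 = -0.2000
deviations (xᵢ − x̄): 9.2000, 6.2000, -22.8000, 7.2000, 0.2000
Σ(xᵢ − x̄)² = 694.8000 ⇒ m₂ = 694.8000/5 = 138.96000
Σ(xᵢ − x̄)³ = -10462.0800 ⇒ m₃ = -10462.0800/5 = -2092.41600
m₂^(3/2) = 138.96000^(1.5) = 1638.07849
g1 = m₃ / m₂^(3/2) = -2092.41600 / 1638.07849 ≈ -1.277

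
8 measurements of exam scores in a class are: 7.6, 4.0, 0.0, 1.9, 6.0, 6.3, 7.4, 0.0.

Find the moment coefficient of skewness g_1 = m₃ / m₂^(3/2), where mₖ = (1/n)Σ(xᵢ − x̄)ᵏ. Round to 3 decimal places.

-0.302

x̄ = (7.6 + 4.0 + 0.0 + 1.9 + 6.0 + 6.3 + 7.4 + 0.0) / 8 = 4.1500
deviations (xᵢ − x̄): 3.4500, -0.1500, -4.1500, -2.2500, 1.8500, 2.1500, 3.2500, -4.1500
Σ(xᵢ − x̄)² = 70.0400 ⇒ m₂ = 70.0400/8 = 8.75500
Σ(xᵢ − x̄)³ = -62.6790 ⇒ m₃ = -62.6790/8 = -7.83488
m₂^(3/2) = 8.75500^(1.5) = 25.90504
g_1 = m₃ / m₂^(3/2) = -7.83488 / 25.90504 ≈ -0.302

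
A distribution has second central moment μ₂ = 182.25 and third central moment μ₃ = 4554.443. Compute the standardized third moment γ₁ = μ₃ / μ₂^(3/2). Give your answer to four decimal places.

σ = √μ₂ = √182.25 = 13.50000
σ³ = μ₂^(3/2) = 2460.37500
γ₁ = μ₃/σ³ = 4554.443 / 2460.37500 ≈ 1.8511

1.8511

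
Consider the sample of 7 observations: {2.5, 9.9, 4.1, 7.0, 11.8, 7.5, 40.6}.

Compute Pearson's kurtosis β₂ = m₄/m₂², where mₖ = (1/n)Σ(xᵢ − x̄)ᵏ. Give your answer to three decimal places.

x̄ = 11.9143
Σ(xᵢ − x̄)² = 1020.2686 ⇒ m₂ = 145.75265
Σ(xᵢ − x̄)⁴ = 689678.5257 ⇒ m₄ = 98525.50367
m₂² = 21243.83587
β₂ = m₄/m₂² = 98525.50367 / 21243.83587 ≈ 4.638

4.638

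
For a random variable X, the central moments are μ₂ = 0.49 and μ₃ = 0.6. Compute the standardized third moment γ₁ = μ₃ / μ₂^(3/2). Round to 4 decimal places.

1.7493

σ = √μ₂ = √0.49 = 0.70000
σ³ = μ₂^(3/2) = 0.34300
γ₁ = μ₃/σ³ = 0.6 / 0.34300 ≈ 1.7493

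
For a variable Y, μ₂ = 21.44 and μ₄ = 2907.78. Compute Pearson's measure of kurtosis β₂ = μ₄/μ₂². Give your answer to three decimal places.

μ₂² = 21.44² = 459.67360
μ₄/μ₂² = 2907.78 / 459.67360 = 6.32575
β₂ ≈ 6.326

6.326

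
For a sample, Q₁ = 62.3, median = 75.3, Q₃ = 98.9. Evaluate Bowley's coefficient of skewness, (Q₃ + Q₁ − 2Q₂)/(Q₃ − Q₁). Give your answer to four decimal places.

numerator: Q₃ + Q₁ − 2Q₂ = 98.9 + 62.3 − 2×75.3 = 10.6000
denominator: Q₃ − Q₁ = 98.9 − 62.3 = 36.6000
Bowley skewness = 10.6000 / 36.6000 ≈ 0.2896

0.2896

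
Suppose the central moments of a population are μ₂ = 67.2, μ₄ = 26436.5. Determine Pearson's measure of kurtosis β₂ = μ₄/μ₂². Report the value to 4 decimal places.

5.8542

μ₂² = 67.2² = 4515.84000
μ₄/μ₂² = 26436.5 / 4515.84000 = 5.85417
β₂ ≈ 5.8542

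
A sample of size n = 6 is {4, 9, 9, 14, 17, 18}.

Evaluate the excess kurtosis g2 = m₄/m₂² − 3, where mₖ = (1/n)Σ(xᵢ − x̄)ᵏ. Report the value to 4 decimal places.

x̄ = 11.8333
Σ(xᵢ − x̄)² = 146.8333 ⇒ m₂ = 24.47222
Σ(xᵢ − x̄)⁴ = 6074.8194 ⇒ m₄ = 1012.46991
m₂² = 598.88966
g2 = m₄/m₂² − 3 = 1.69058 − 3 ≈ -1.3094

-1.3094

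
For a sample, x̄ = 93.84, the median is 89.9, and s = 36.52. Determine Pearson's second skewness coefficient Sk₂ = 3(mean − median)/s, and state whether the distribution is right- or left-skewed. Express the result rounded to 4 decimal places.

0.3237, right-skewed

Sk₂ = 3(93.84 − 89.9) / 36.52 = 3 × 3.9400 / 36.52
    = 11.8200 / 36.52 ≈ 0.3237
Sk₂ > 0 ⇒ mean > median ⇒ right-skewed (positive skew).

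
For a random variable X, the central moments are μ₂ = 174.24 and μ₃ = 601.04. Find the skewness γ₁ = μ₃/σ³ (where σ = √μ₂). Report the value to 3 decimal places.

0.261

σ = √μ₂ = √174.24 = 13.20000
σ³ = μ₂^(3/2) = 2299.96800
γ₁ = μ₃/σ³ = 601.04 / 2299.96800 ≈ 0.261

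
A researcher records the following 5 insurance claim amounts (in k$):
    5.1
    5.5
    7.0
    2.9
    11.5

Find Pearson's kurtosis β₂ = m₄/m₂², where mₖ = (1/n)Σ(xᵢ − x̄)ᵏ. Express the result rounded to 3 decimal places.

2.455

x̄ = 6.4000
Σ(xᵢ − x̄)² = 41.1200 ⇒ m₂ = 8.22400
Σ(xᵢ − x̄)⁴ = 830.2244 ⇒ m₄ = 166.04488
m₂² = 67.63418
β₂ = m₄/m₂² = 166.04488 / 67.63418 ≈ 2.455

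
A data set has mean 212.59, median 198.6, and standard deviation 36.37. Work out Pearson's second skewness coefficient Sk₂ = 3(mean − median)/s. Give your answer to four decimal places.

1.1540

Sk₂ = 3(212.59 − 198.6) / 36.37 = 3 × 13.9900 / 36.37
    = 41.9700 / 36.37 ≈ 1.1540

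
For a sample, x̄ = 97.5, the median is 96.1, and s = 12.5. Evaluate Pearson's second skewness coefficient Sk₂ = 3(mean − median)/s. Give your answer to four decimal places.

Sk₂ = 3(97.5 − 96.1) / 12.5 = 3 × 1.4000 / 12.5
    = 4.2000 / 12.5 ≈ 0.3360

0.3360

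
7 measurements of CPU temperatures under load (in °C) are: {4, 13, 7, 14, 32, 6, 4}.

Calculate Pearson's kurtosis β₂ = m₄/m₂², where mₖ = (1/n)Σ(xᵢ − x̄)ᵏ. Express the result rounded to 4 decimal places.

x̄ = 11.4286
Σ(xᵢ − x̄)² = 591.7143 ⇒ m₂ = 84.53061
Σ(xᵢ − x̄)⁴ = 186477.8017 ⇒ m₄ = 26639.68596
m₂² = 7145.42441
β₂ = m₄/m₂² = 26639.68596 / 7145.42441 ≈ 3.7282

3.7282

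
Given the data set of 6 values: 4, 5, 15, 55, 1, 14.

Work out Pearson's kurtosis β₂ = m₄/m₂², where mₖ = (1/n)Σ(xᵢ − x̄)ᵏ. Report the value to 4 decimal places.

x̄ = 15.6667
Σ(xᵢ − x̄)² = 2015.3333 ⇒ m₂ = 335.88889
Σ(xᵢ − x̄)⁴ = 2471305.1111 ⇒ m₄ = 411884.18519
m₂² = 112821.34568
β₂ = m₄/m₂² = 411884.18519 / 112821.34568 ≈ 3.6508

3.6508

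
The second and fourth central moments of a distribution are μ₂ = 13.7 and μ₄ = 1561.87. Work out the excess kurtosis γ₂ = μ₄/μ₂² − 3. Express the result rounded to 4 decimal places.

μ₂² = 13.7² = 187.69000
μ₄/μ₂² = 1561.87 / 187.69000 = 8.32154
γ₂ = 8.32154 − 3 ≈ 5.3215

5.3215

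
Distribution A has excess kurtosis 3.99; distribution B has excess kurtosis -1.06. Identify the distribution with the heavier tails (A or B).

Higher excess kurtosis ⇒ heavier tails relative to the normal distribution.
3.99 vs -1.06: the larger is 3.99, so A has heavier tails. (A is leptokurtic — heavier-than-normal tails; the other is platykurtic.)

A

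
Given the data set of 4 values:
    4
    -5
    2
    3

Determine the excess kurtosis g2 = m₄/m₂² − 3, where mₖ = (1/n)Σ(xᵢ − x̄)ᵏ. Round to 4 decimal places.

-0.7696

x̄ = 1.0000
Σ(xᵢ − x̄)² = 50.0000 ⇒ m₂ = 12.50000
Σ(xᵢ − x̄)⁴ = 1394.0000 ⇒ m₄ = 348.50000
m₂² = 156.25000
g2 = m₄/m₂² − 3 = 2.23040 − 3 ≈ -0.7696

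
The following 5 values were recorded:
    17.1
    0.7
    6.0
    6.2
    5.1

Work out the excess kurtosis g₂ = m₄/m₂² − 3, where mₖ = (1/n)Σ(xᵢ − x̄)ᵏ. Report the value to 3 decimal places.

x̄ = 7.0200
Σ(xᵢ − x̄)² = 146.9480 ⇒ m₂ = 29.38960
Σ(xᵢ − x̄)⁴ = 11934.3799 ⇒ m₄ = 2386.87599
m₂² = 863.74859
g₂ = m₄/m₂² − 3 = 2.76339 − 3 ≈ -0.237

-0.237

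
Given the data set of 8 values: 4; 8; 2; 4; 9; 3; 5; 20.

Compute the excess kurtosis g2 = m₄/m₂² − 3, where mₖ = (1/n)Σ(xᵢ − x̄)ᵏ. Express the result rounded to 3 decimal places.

x̄ = 6.8750
Σ(xᵢ − x̄)² = 236.8750 ⇒ m₂ = 29.60938
Σ(xᵢ − x̄)⁴ = 30636.7129 ⇒ m₄ = 3829.58911
m₂² = 876.71509
g2 = m₄/m₂² − 3 = 4.36811 − 3 ≈ 1.368

1.368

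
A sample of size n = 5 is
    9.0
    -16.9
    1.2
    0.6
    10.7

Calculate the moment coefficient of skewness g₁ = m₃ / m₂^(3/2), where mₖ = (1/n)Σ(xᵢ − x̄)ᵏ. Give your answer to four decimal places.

x̄ = (9.0 - 16.9 + 1.2 + 0.6 + 10.7) / 5 = 0.9200
deviations (xᵢ − x̄): 8.0800, -17.8200, 0.2800, -0.3200, 9.7800
Σ(xᵢ − x̄)² = 478.6680 ⇒ m₂ = 478.6680/5 = 95.73360
Σ(xᵢ − x̄)³ = -4195.8391 ⇒ m₃ = -4195.8391/5 = -839.16782
m₂^(3/2) = 95.73360^(1.5) = 936.69151
g₁ = m₃ / m₂^(3/2) = -839.16782 / 936.69151 ≈ -0.8959

-0.8959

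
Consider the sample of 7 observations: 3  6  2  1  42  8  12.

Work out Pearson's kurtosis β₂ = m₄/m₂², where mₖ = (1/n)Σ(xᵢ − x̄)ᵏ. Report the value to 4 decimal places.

x̄ = 10.5714
Σ(xᵢ − x̄)² = 1239.7143 ⇒ m₂ = 177.10204
Σ(xᵢ − x̄)⁴ = 993221.6385 ⇒ m₄ = 141888.80550
m₂² = 31365.13286
β₂ = m₄/m₂² = 141888.80550 / 31365.13286 ≈ 4.5238

4.5238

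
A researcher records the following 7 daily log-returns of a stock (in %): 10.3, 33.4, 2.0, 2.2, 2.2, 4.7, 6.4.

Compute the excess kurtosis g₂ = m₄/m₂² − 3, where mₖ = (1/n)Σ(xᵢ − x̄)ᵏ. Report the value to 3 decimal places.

1.513

x̄ = 8.7429
Σ(xᵢ − x̄)² = 763.3171 ⇒ m₂ = 109.04531
Σ(xᵢ − x̄)⁴ = 375668.7712 ⇒ m₄ = 53666.96732
m₂² = 11890.87879
g₂ = m₄/m₂² − 3 = 4.51329 − 3 ≈ 1.513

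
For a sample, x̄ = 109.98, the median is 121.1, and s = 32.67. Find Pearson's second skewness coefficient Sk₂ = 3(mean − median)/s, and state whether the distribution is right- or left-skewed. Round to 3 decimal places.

-1.021, left-skewed

Sk₂ = 3(109.98 − 121.1) / 32.67 = 3 × -11.1200 / 32.67
    = -33.3600 / 32.67 ≈ -1.021
Sk₂ < 0 ⇒ mean < median ⇒ left-skewed (negative skew).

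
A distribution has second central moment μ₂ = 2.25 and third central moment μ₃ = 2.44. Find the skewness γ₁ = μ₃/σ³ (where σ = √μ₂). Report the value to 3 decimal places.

0.723

σ = √μ₂ = √2.25 = 1.50000
σ³ = μ₂^(3/2) = 3.37500
γ₁ = μ₃/σ³ = 2.44 / 3.37500 ≈ 0.723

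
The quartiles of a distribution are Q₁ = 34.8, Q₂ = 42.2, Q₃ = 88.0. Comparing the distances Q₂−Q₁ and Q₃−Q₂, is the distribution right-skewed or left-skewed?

Q₂ − Q₁ = 7.4;  Q₃ − Q₂ = 45.8
Q₃ − Q₂ > Q₂ − Q₁ ⇒ the upper half is more spread out ⇒ right-skewed.

right-skewed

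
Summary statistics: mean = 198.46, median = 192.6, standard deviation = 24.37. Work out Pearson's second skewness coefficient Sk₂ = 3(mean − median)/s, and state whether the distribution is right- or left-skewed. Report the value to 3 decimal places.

Sk₂ = 3(198.46 − 192.6) / 24.37 = 3 × 5.8600 / 24.37
    = 17.5800 / 24.37 ≈ 0.721
Sk₂ > 0 ⇒ mean > median ⇒ right-skewed (positive skew).

0.721, right-skewed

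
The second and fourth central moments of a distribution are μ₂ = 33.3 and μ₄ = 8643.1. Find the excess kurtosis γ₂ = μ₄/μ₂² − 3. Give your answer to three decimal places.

μ₂² = 33.3² = 1108.89000
μ₄/μ₂² = 8643.1 / 1108.89000 = 7.79437
γ₂ = 7.79437 − 3 ≈ 4.794

4.794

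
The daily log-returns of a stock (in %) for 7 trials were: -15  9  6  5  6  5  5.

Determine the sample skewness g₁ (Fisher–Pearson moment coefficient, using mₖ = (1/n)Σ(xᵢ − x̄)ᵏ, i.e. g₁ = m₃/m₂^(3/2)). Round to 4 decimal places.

-1.9024

x̄ = (-15 + 9 + 6 + 5 + 6 + 5 + 5) / 7 = 3.0000
deviations (xᵢ − x̄): -18.0000, 6.0000, 3.0000, 2.0000, 3.0000, 2.0000, 2.0000
Σ(xᵢ − x̄)² = 390.0000 ⇒ m₂ = 390.0000/7 = 55.71429
Σ(xᵢ − x̄)³ = -5538.0000 ⇒ m₃ = -5538.0000/7 = -791.14286
m₂^(3/2) = 55.71429^(1.5) = 415.86259
g₁ = m₃ / m₂^(3/2) = -791.14286 / 415.86259 ≈ -1.9024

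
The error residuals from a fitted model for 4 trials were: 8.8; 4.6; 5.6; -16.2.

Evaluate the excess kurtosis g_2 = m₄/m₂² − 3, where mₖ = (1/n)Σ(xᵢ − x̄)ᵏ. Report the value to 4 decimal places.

-0.7254

x̄ = 0.7000
Σ(xᵢ − x̄)² = 390.4400 ⇒ m₂ = 97.61000
Σ(xᵢ − x̄)⁴ = 86685.5684 ⇒ m₄ = 21671.39210
m₂² = 9527.71210
g_2 = m₄/m₂² − 3 = 2.27456 − 3 ≈ -0.7254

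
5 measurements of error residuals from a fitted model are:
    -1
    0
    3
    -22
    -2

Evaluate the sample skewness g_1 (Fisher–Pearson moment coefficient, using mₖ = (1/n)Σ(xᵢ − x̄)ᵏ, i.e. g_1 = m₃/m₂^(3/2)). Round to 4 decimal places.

-1.3657

x̄ = (-1 + 0 + 3 - 22 - 2) / 5 = -4.4000
deviations (xᵢ − x̄): 3.4000, 4.4000, 7.4000, -17.6000, 2.4000
Σ(xᵢ − x̄)² = 401.2000 ⇒ m₂ = 401.2000/5 = 80.24000
Σ(xᵢ − x̄)³ = -4908.2400 ⇒ m₃ = -4908.2400/5 = -981.64800
m₂^(3/2) = 80.24000^(1.5) = 718.76410
g_1 = m₃ / m₂^(3/2) = -981.64800 / 718.76410 ≈ -1.3657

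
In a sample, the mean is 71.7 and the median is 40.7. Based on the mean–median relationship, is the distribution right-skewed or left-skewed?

right-skewed

mean − median = 71.7 − 40.7 = 31.0
mean > median ⇒ the longer tail is on the right ⇒ right-skewed (positively skewed).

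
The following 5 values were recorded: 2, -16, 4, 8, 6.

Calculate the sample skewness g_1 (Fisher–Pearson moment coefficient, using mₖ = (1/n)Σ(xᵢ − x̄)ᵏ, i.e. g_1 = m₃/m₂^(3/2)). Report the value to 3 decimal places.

-1.303

x̄ = (2 - 16 + 4 + 8 + 6) / 5 = 0.8000
deviations (xᵢ − x̄): 1.2000, -16.8000, 3.2000, 7.2000, 5.2000
Σ(xᵢ − x̄)² = 372.8000 ⇒ m₂ = 372.8000/5 = 74.56000
Σ(xᵢ − x̄)³ = -4193.2800 ⇒ m₃ = -4193.2800/5 = -838.65600
m₂^(3/2) = 74.56000^(1.5) = 643.81168
g_1 = m₃ / m₂^(3/2) = -838.65600 / 643.81168 ≈ -1.303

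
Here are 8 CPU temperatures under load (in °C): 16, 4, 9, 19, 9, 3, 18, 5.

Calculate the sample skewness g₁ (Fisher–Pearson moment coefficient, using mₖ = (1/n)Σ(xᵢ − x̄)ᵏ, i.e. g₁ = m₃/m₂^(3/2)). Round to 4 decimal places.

0.2508

x̄ = (16 + 4 + 9 + 19 + 9 + 3 + 18 + 5) / 8 = 10.3750
deviations (xᵢ − x̄): 5.6250, -6.3750, -1.3750, 8.6250, -1.3750, -7.3750, 7.6250, -5.3750
Σ(xᵢ − x̄)² = 291.8750 ⇒ m₂ = 291.8750/8 = 36.48438
Σ(xᵢ − x̄)³ = 442.2188 ⇒ m₃ = 442.2188/8 = 55.27734
m₂^(3/2) = 36.48438^(1.5) = 220.37401
g₁ = m₃ / m₂^(3/2) = 55.27734 / 220.37401 ≈ 0.2508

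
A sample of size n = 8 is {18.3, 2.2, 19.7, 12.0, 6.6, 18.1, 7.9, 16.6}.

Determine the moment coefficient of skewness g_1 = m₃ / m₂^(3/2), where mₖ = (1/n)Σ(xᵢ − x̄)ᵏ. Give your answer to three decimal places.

x̄ = (18.3 + 2.2 + 19.7 + 12.0 + 6.6 + 18.1 + 7.9 + 16.6) / 8 = 12.6750
deviations (xᵢ − x̄): 5.6250, -10.4750, 7.0250, -0.6750, -6.0750, 5.4250, -4.7750, 3.9250
Σ(xᵢ − x̄)² = 295.7150 ⇒ m₂ = 295.7150/8 = 36.96438
Σ(xᵢ − x̄)³ = -737.9633 ⇒ m₃ = -737.9633/8 = -92.24541
m₂^(3/2) = 36.96438^(1.5) = 224.73724
g_1 = m₃ / m₂^(3/2) = -92.24541 / 224.73724 ≈ -0.410

-0.410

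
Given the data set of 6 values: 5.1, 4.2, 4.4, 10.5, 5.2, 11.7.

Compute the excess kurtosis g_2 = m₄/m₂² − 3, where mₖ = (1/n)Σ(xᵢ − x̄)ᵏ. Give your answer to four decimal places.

-1.3866

x̄ = 6.8500
Σ(xᵢ − x̄)² = 55.6550 ⇒ m₂ = 9.27583
Σ(xᵢ − x̄)⁴ = 832.9334 ⇒ m₄ = 138.82224
m₂² = 86.04108
g_2 = m₄/m₂² − 3 = 1.61344 − 3 ≈ -1.3866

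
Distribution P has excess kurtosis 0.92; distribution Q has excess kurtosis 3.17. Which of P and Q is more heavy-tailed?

Higher excess kurtosis ⇒ heavier tails relative to the normal distribution.
0.92 vs 3.17: the larger is 3.17, so Q has heavier tails.

Q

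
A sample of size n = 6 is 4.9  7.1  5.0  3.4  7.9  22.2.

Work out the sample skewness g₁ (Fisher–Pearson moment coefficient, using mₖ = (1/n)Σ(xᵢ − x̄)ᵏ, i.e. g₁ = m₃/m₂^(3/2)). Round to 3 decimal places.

1.574

x̄ = (4.9 + 7.1 + 5.0 + 3.4 + 7.9 + 22.2) / 6 = 8.4167
deviations (xᵢ − x̄): -3.5167, -1.3167, -3.4167, -5.0167, -0.5167, 13.7833
Σ(xᵢ − x̄)² = 241.1883 ⇒ m₂ = 241.1883/6 = 40.19806
Σ(xᵢ − x̄)³ = 2406.5116 ⇒ m₃ = 2406.5116/6 = 401.08526
m₂^(3/2) = 40.19806^(1.5) = 254.86346
g₁ = m₃ / m₂^(3/2) = 401.08526 / 254.86346 ≈ 1.574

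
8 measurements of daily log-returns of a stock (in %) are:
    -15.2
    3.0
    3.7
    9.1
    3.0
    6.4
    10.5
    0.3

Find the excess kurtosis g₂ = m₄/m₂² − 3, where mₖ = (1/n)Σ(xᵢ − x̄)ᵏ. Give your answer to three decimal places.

1.338

x̄ = 2.6000
Σ(xᵢ − x̄)² = 442.7600 ⇒ m₂ = 55.34500
Σ(xᵢ − x̄)⁴ = 106305.6692 ⇒ m₄ = 13288.20865
m₂² = 3063.06903
g₂ = m₄/m₂² − 3 = 4.33820 − 3 ≈ 1.338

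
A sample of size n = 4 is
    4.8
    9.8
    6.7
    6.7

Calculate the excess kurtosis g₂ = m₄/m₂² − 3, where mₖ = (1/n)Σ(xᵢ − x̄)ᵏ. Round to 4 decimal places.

x̄ = 7.0000
Σ(xᵢ − x̄)² = 12.8600 ⇒ m₂ = 3.21500
Σ(xᵢ − x̄)⁴ = 84.9074 ⇒ m₄ = 21.22685
m₂² = 10.33623
g₂ = m₄/m₂² − 3 = 2.05364 − 3 ≈ -0.9464

-0.9464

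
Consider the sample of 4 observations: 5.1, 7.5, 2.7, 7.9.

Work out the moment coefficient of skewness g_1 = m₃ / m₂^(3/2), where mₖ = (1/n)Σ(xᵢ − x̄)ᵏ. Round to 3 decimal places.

x̄ = (5.1 + 7.5 + 2.7 + 7.9) / 4 = 5.8000
deviations (xᵢ − x̄): -0.7000, 1.7000, -3.1000, 2.1000
Σ(xᵢ − x̄)² = 17.4000 ⇒ m₂ = 17.4000/4 = 4.35000
Σ(xᵢ − x̄)³ = -15.9600 ⇒ m₃ = -15.9600/4 = -3.99000
m₂^(3/2) = 4.35000^(1.5) = 9.07264
g_1 = m₃ / m₂^(3/2) = -3.99000 / 9.07264 ≈ -0.440

-0.440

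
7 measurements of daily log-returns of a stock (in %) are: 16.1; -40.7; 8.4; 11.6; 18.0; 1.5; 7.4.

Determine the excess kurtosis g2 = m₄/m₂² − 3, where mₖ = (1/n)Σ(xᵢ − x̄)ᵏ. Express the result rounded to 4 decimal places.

1.4916

x̄ = 3.1857
Σ(xᵢ − x̄)² = 2430.7886 ⇒ m₂ = 347.25551
Σ(xᵢ − x̄)⁴ = 3791360.7928 ⇒ m₄ = 541622.97040
m₂² = 120586.38937
g2 = m₄/m₂² − 3 = 4.49158 − 3 ≈ 1.4916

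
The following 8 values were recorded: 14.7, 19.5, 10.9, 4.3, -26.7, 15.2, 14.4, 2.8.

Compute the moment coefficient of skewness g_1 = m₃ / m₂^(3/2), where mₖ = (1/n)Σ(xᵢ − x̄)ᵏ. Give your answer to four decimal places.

-1.6543

x̄ = (14.7 + 19.5 + 10.9 + 4.3 - 26.7 + 15.2 + 14.4 + 2.8) / 8 = 6.8875
deviations (xᵢ − x̄): 7.8125, 12.6125, 4.0125, -2.5875, -33.5875, 8.3125, 7.5125, -4.0875
Σ(xᵢ − x̄)² = 1513.2687 ⇒ m₂ = 1513.2687/8 = 189.15859
Σ(xᵢ − x̄)³ = -34430.2154 ⇒ m₃ = -34430.2154/8 = -4303.77693
m₂^(3/2) = 189.15859^(1.5) = 2601.59156
g_1 = m₃ / m₂^(3/2) = -4303.77693 / 2601.59156 ≈ -1.6543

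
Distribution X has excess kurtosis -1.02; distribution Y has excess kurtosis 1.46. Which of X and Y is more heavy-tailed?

Higher excess kurtosis ⇒ heavier tails relative to the normal distribution.
-1.02 vs 1.46: the larger is 1.46, so Y has heavier tails. (Y is leptokurtic — heavier-than-normal tails; the other is platykurtic.)

Y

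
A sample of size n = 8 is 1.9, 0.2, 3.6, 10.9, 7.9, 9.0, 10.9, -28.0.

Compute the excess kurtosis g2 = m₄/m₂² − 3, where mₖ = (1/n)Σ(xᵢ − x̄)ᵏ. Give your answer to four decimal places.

x̄ = 2.0500
Σ(xᵢ − x̄)² = 1148.0200 ⇒ m₂ = 143.50250
Σ(xᵢ − x̄)⁴ = 831204.1401 ⇒ m₄ = 103900.51751
m₂² = 20592.96751
g2 = m₄/m₂² − 3 = 5.04544 − 3 ≈ 2.0454

2.0454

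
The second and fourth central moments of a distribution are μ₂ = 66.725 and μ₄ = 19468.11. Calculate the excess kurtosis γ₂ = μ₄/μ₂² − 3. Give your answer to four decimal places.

1.3727

μ₂² = 66.725² = 4452.22562
μ₄/μ₂² = 19468.11 / 4452.22562 = 4.37267
γ₂ = 4.37267 − 3 ≈ 1.3727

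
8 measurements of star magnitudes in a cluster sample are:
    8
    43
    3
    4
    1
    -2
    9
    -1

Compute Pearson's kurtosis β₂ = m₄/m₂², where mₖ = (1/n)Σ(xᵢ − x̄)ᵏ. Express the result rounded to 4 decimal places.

x̄ = 8.1250
Σ(xᵢ − x̄)² = 1496.8750 ⇒ m₂ = 187.10938
Σ(xᵢ − x̄)⁴ = 1500301.8379 ⇒ m₄ = 187537.72974
m₂² = 35009.91821
β₂ = m₄/m₂² = 187537.72974 / 35009.91821 ≈ 5.3567

5.3567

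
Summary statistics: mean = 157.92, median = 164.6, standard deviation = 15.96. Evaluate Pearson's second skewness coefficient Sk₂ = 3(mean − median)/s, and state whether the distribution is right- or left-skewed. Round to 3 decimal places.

-1.256, left-skewed

Sk₂ = 3(157.92 − 164.6) / 15.96 = 3 × -6.6800 / 15.96
    = -20.0400 / 15.96 ≈ -1.256
Sk₂ < 0 ⇒ mean < median ⇒ left-skewed (negative skew).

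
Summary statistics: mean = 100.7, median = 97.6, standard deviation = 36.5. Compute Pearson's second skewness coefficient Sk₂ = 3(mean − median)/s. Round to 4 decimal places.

Sk₂ = 3(100.7 − 97.6) / 36.5 = 3 × 3.1000 / 36.5
    = 9.3000 / 36.5 ≈ 0.2548

0.2548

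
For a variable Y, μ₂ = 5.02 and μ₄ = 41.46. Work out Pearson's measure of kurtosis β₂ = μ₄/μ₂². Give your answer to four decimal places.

1.6452

μ₂² = 5.02² = 25.20040
μ₄/μ₂² = 41.46 / 25.20040 = 1.64521
β₂ ≈ 1.6452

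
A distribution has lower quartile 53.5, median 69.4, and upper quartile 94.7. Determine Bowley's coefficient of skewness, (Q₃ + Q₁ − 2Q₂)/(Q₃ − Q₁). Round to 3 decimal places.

0.228

numerator: Q₃ + Q₁ − 2Q₂ = 94.7 + 53.5 − 2×69.4 = 9.4000
denominator: Q₃ − Q₁ = 94.7 − 53.5 = 41.2000
Bowley skewness = 9.4000 / 41.2000 ≈ 0.228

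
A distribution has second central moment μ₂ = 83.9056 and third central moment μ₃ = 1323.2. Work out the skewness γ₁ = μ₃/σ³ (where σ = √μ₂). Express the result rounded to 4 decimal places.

1.7216

σ = √μ₂ = √83.9056 = 9.16000
σ³ = μ₂^(3/2) = 768.57530
γ₁ = μ₃/σ³ = 1323.2 / 768.57530 ≈ 1.7216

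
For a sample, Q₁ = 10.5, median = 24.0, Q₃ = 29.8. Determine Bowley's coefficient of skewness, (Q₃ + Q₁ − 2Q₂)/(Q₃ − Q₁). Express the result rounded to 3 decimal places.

-0.399

numerator: Q₃ + Q₁ − 2Q₂ = 29.8 + 10.5 − 2×24.0 = -7.7000
denominator: Q₃ − Q₁ = 29.8 − 10.5 = 19.3000
Bowley skewness = -7.7000 / 19.3000 ≈ -0.399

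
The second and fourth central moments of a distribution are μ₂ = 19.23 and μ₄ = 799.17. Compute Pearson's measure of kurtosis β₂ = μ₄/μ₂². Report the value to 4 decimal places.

2.1611

μ₂² = 19.23² = 369.79290
μ₄/μ₂² = 799.17 / 369.79290 = 2.16113
β₂ ≈ 2.1611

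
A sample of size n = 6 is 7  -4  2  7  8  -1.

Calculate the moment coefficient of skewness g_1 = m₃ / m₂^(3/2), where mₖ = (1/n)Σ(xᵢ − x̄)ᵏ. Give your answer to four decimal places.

x̄ = (7 - 4 + 2 + 7 + 8 - 1) / 6 = 3.1667
deviations (xᵢ − x̄): 3.8333, -7.1667, -1.1667, 3.8333, 4.8333, -4.1667
Σ(xᵢ − x̄)² = 122.8333 ⇒ m₂ = 122.8333/6 = 20.47222
Σ(xᵢ − x̄)³ = -216.4444 ⇒ m₃ = -216.4444/6 = -36.07407
m₂^(3/2) = 20.47222^(1.5) = 92.62911
g_1 = m₃ / m₂^(3/2) = -36.07407 / 92.62911 ≈ -0.3894

-0.3894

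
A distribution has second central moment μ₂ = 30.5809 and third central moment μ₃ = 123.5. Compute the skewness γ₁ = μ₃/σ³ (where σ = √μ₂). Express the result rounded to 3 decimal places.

σ = √μ₂ = √30.5809 = 5.53000
σ³ = μ₂^(3/2) = 169.11238
γ₁ = μ₃/σ³ = 123.5 / 169.11238 ≈ 0.730

0.730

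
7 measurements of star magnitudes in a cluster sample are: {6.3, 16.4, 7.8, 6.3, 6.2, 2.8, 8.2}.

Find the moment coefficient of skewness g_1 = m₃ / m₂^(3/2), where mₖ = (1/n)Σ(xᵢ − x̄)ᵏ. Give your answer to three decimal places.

1.277

x̄ = (6.3 + 16.4 + 7.8 + 6.3 + 6.2 + 2.8 + 8.2) / 7 = 7.7143
deviations (xᵢ − x̄): -1.4143, 8.6857, 0.0857, -1.4143, -1.5143, -4.9143, 0.4857
Σ(xᵢ − x̄)² = 106.1286 ⇒ m₂ = 106.1286/7 = 15.16122
Σ(xᵢ − x̄)³ = 527.5686 ⇒ m₃ = 527.5686/7 = 75.36694
m₂^(3/2) = 15.16122^(1.5) = 59.03389
g_1 = m₃ / m₂^(3/2) = 75.36694 / 59.03389 ≈ 1.277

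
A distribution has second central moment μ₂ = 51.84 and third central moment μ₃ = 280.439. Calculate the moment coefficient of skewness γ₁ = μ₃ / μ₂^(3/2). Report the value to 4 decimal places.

0.7513

σ = √μ₂ = √51.84 = 7.20000
σ³ = μ₂^(3/2) = 373.24800
γ₁ = μ₃/σ³ = 280.439 / 373.24800 ≈ 0.7513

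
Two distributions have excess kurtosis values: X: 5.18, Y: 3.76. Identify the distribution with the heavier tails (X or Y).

X

Higher excess kurtosis ⇒ heavier tails relative to the normal distribution.
5.18 vs 3.76: the larger is 5.18, so X has heavier tails.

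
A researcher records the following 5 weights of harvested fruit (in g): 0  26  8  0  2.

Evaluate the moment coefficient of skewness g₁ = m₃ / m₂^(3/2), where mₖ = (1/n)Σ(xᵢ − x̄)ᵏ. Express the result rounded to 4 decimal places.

1.2062

x̄ = (0 + 26 + 8 + 0 + 2) / 5 = 7.2000
deviations (xᵢ − x̄): -7.2000, 18.8000, 0.8000, -7.2000, -5.2000
Σ(xᵢ − x̄)² = 484.8000 ⇒ m₂ = 484.8000/5 = 96.96000
Σ(xᵢ − x̄)³ = 5758.0800 ⇒ m₃ = 5758.0800/5 = 1151.61600
m₂^(3/2) = 96.96000^(1.5) = 954.74834
g₁ = m₃ / m₂^(3/2) = 1151.61600 / 954.74834 ≈ 1.2062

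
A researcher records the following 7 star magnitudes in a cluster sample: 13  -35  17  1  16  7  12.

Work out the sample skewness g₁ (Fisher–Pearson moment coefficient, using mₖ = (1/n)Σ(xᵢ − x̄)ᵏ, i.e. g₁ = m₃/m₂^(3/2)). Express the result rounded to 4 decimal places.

-1.6832

x̄ = (13 - 35 + 17 + 1 + 16 + 7 + 12) / 7 = 4.4286
deviations (xᵢ − x̄): 8.5714, -39.4286, 12.5714, -3.4286, 11.5714, 2.5714, 7.5714
Σ(xᵢ − x̄)² = 1995.7143 ⇒ m₂ = 1995.7143/7 = 285.10204
Σ(xᵢ − x̄)³ = -56719.4694 ⇒ m₃ = -56719.4694/7 = -8102.78134
m₂^(3/2) = 285.10204^(1.5) = 4813.93796
g₁ = m₃ / m₂^(3/2) = -8102.78134 / 4813.93796 ≈ -1.6832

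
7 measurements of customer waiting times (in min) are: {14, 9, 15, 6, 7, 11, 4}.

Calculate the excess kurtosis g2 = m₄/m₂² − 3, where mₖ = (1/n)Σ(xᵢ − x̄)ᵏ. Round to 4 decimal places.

-1.3438

x̄ = 9.4286
Σ(xᵢ − x̄)² = 101.7143 ⇒ m₂ = 14.53061
Σ(xᵢ − x̄)⁴ = 2447.8017 ⇒ m₄ = 349.68596
m₂² = 211.13869
g2 = m₄/m₂² − 3 = 1.65619 − 3 ≈ -1.3438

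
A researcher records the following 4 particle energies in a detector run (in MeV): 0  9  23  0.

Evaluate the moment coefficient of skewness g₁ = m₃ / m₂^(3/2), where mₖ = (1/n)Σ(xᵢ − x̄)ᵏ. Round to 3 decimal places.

x̄ = (0 + 9 + 23 + 0) / 4 = 8.0000
deviations (xᵢ − x̄): -8.0000, 1.0000, 15.0000, -8.0000
Σ(xᵢ − x̄)² = 354.0000 ⇒ m₂ = 354.0000/4 = 88.50000
Σ(xᵢ − x̄)³ = 2352.0000 ⇒ m₃ = 2352.0000/4 = 588.00000
m₂^(3/2) = 88.50000^(1.5) = 832.55878
g₁ = m₃ / m₂^(3/2) = 588.00000 / 832.55878 ≈ 0.706

0.706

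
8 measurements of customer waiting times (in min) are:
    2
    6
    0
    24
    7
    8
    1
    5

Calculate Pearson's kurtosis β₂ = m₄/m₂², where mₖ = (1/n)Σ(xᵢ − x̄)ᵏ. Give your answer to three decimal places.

x̄ = 6.6250
Σ(xᵢ − x̄)² = 403.8750 ⇒ m₂ = 50.48438
Σ(xᵢ − x̄)⁴ = 94533.7441 ⇒ m₄ = 11816.71802
m₂² = 2548.67212
β₂ = m₄/m₂² = 11816.71802 / 2548.67212 ≈ 4.636

4.636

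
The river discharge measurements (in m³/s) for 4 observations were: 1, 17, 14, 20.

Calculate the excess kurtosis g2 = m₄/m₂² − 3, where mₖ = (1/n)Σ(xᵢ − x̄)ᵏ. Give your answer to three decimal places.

-0.878

x̄ = 13.0000
Σ(xᵢ − x̄)² = 210.0000 ⇒ m₂ = 52.50000
Σ(xᵢ − x̄)⁴ = 23394.0000 ⇒ m₄ = 5848.50000
m₂² = 2756.25000
g2 = m₄/m₂² − 3 = 2.12190 − 3 ≈ -0.878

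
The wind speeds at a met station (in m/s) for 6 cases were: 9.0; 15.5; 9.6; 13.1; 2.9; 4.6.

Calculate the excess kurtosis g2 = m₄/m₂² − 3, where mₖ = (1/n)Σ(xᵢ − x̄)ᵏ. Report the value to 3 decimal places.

-1.293

x̄ = 9.1167
Σ(xᵢ − x̄)² = 115.9083 ⇒ m₂ = 19.31806
Σ(xᵢ − x̄)⁴ = 3821.8858 ⇒ m₄ = 636.98097
m₂² = 373.18727
g2 = m₄/m₂² − 3 = 1.70687 − 3 ≈ -1.293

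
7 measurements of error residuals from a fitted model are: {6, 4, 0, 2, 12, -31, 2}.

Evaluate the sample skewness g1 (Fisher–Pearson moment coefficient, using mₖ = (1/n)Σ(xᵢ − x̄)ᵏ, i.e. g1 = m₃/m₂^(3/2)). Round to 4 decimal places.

x̄ = (6 + 4 + 0 + 2 + 12 - 31 + 2) / 7 = -0.7143
deviations (xᵢ − x̄): 6.7143, 4.7143, 0.7143, 2.7143, 12.7143, -30.2857, 2.7143
Σ(xᵢ − x̄)² = 1161.4286 ⇒ m₂ = 1161.4286/7 = 165.91837
Σ(xᵢ − x̄)³ = -25275.6735 ⇒ m₃ = -25275.6735/7 = -3610.81050
m₂^(3/2) = 165.91837^(1.5) = 2137.18294
g1 = m₃ / m₂^(3/2) = -3610.81050 / 2137.18294 ≈ -1.6895

-1.6895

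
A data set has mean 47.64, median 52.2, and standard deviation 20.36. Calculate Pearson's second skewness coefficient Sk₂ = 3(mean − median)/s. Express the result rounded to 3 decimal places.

-0.672

Sk₂ = 3(47.64 − 52.2) / 20.36 = 3 × -4.5600 / 20.36
    = -13.6800 / 20.36 ≈ -0.672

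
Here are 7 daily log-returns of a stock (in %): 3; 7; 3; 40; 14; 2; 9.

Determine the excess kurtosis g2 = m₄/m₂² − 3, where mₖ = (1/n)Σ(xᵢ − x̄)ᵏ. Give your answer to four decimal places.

x̄ = 11.1429
Σ(xᵢ − x̄)² = 1078.8571 ⇒ m₂ = 154.12245
Σ(xᵢ − x̄)⁴ = 709609.9708 ⇒ m₄ = 101372.85298
m₂² = 23753.72928
g2 = m₄/m₂² − 3 = 4.26766 − 3 ≈ 1.2677

1.2677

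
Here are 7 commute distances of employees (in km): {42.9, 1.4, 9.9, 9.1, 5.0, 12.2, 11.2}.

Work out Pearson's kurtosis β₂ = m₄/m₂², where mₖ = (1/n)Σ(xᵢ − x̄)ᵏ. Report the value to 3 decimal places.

4.522

x̄ = 13.1000
Σ(xᵢ − x̄)² = 1121.2000 ⇒ m₂ = 160.17143
Σ(xᵢ − x̄)⁴ = 812033.1316 ⇒ m₄ = 116004.73309
m₂² = 25654.88653
β₂ = m₄/m₂² = 116004.73309 / 25654.88653 ≈ 4.522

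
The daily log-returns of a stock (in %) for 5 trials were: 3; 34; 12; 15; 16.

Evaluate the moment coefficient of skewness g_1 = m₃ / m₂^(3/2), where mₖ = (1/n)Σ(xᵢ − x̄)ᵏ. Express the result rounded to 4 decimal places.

x̄ = (3 + 34 + 12 + 15 + 16) / 5 = 16.0000
deviations (xᵢ − x̄): -13.0000, 18.0000, -4.0000, -1.0000, 0.0000
Σ(xᵢ − x̄)² = 510.0000 ⇒ m₂ = 510.0000/5 = 102.00000
Σ(xᵢ − x̄)³ = 3570.0000 ⇒ m₃ = 3570.0000/5 = 714.00000
m₂^(3/2) = 102.00000^(1.5) = 1030.14950
g_1 = m₃ / m₂^(3/2) = 714.00000 / 1030.14950 ≈ 0.6931

0.6931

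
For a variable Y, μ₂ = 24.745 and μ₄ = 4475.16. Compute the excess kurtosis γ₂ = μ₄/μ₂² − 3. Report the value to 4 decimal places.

4.3086

μ₂² = 24.745² = 612.31503
μ₄/μ₂² = 4475.16 / 612.31503 = 7.30859
γ₂ = 7.30859 − 3 ≈ 4.3086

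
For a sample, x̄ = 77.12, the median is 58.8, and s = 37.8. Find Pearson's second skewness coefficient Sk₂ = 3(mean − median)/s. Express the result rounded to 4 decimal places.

Sk₂ = 3(77.12 − 58.8) / 37.8 = 3 × 18.3200 / 37.8
    = 54.9600 / 37.8 ≈ 1.4540

1.4540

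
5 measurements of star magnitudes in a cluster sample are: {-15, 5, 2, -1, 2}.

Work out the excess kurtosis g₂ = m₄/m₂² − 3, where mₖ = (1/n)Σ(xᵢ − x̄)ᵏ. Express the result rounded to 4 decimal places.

-0.0890

x̄ = -1.4000
Σ(xᵢ − x̄)² = 249.2000 ⇒ m₂ = 49.84000
Σ(xᵢ − x̄)⁴ = 36155.2160 ⇒ m₄ = 7231.04320
m₂² = 2484.02560
g₂ = m₄/m₂² − 3 = 2.91102 − 3 ≈ -0.0890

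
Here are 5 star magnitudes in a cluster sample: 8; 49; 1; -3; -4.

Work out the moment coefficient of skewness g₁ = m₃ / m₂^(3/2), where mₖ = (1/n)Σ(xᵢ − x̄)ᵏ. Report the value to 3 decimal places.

1.341

x̄ = (8 + 49 + 1 - 3 - 4) / 5 = 10.2000
deviations (xᵢ − x̄): -2.2000, 38.8000, -9.2000, -13.2000, -14.2000
Σ(xᵢ − x̄)² = 1970.8000 ⇒ m₂ = 1970.8000/5 = 394.16000
Σ(xᵢ − x̄)³ = 52458.4800 ⇒ m₃ = 52458.4800/5 = 10491.69600
m₂^(3/2) = 394.16000^(1.5) = 7825.44104
g₁ = m₃ / m₂^(3/2) = 10491.69600 / 7825.44104 ≈ 1.341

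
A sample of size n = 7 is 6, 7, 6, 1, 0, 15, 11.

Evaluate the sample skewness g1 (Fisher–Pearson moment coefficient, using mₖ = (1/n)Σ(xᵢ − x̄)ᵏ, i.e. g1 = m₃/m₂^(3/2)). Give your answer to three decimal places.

0.284

x̄ = (6 + 7 + 6 + 1 + 0 + 15 + 11) / 7 = 6.5714
deviations (xᵢ − x̄): -0.5714, 0.4286, -0.5714, -5.5714, -6.5714, 8.4286, 4.4286
Σ(xᵢ − x̄)² = 165.7143 ⇒ m₂ = 165.7143/7 = 23.67347
Σ(xᵢ − x̄)³ = 228.6122 ⇒ m₃ = 228.6122/7 = 32.65889
m₂^(3/2) = 23.67347^(1.5) = 115.18419
g1 = m₃ / m₂^(3/2) = 32.65889 / 115.18419 ≈ 0.284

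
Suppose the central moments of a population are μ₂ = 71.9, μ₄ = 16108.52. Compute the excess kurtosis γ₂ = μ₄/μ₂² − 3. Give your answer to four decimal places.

0.1160

μ₂² = 71.9² = 5169.61000
μ₄/μ₂² = 16108.52 / 5169.61000 = 3.11600
γ₂ = 3.11600 − 3 ≈ 0.1160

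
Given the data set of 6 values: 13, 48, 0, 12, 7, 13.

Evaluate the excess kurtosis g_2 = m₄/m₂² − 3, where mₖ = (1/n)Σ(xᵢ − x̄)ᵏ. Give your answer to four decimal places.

0.6424

x̄ = 15.5000
Σ(xᵢ − x̄)² = 1393.5000 ⇒ m₂ = 232.25000
Σ(xᵢ − x̄)⁴ = 1178832.3750 ⇒ m₄ = 196472.06250
m₂² = 53940.06250
g_2 = m₄/m₂² − 3 = 3.64241 − 3 ≈ 0.6424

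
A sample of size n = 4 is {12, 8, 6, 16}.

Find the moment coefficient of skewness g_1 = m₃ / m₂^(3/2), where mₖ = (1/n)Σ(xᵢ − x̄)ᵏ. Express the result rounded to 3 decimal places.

x̄ = (12 + 8 + 6 + 16) / 4 = 10.5000
deviations (xᵢ − x̄): 1.5000, -2.5000, -4.5000, 5.5000
Σ(xᵢ − x̄)² = 59.0000 ⇒ m₂ = 59.0000/4 = 14.75000
Σ(xᵢ − x̄)³ = 63.0000 ⇒ m₃ = 63.0000/4 = 15.75000
m₂^(3/2) = 14.75000^(1.5) = 56.64845
g_1 = m₃ / m₂^(3/2) = 15.75000 / 56.64845 ≈ 0.278

0.278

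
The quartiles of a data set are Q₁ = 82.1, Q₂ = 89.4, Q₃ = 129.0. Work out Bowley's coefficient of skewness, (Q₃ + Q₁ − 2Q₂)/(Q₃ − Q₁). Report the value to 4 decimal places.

0.6887

numerator: Q₃ + Q₁ − 2Q₂ = 129.0 + 82.1 − 2×89.4 = 32.3000
denominator: Q₃ − Q₁ = 129.0 − 82.1 = 46.9000
Bowley skewness = 32.3000 / 46.9000 ≈ 0.6887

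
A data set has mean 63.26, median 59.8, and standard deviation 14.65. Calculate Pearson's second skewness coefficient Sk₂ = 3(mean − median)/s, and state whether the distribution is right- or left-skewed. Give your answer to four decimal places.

Sk₂ = 3(63.26 − 59.8) / 14.65 = 3 × 3.4600 / 14.65
    = 10.3800 / 14.65 ≈ 0.7085
Sk₂ > 0 ⇒ mean > median ⇒ right-skewed (positive skew).

0.7085, right-skewed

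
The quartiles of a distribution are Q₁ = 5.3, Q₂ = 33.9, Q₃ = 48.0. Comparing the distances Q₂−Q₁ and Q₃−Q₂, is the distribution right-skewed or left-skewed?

left-skewed

Q₂ − Q₁ = 28.6;  Q₃ − Q₂ = 14.1
Q₂ − Q₁ > Q₃ − Q₂ ⇒ the lower half is more spread out ⇒ left-skewed.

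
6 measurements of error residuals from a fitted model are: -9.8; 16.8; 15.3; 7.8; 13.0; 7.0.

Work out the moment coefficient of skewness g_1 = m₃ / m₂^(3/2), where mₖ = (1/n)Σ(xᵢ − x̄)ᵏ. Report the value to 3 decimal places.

-1.177

x̄ = (-9.8 + 16.8 + 15.3 + 7.8 + 13.0 + 7.0) / 6 = 8.3500
deviations (xᵢ − x̄): -18.1500, 8.4500, 6.9500, -0.5500, 4.6500, -1.3500
Σ(xᵢ − x̄)² = 472.8750 ⇒ m₂ = 472.8750/6 = 78.81250
Σ(xᵢ − x̄)³ = -4942.0470 ⇒ m₃ = -4942.0470/6 = -823.67450
m₂^(3/2) = 78.81250^(1.5) = 699.66904
g_1 = m₃ / m₂^(3/2) = -823.67450 / 699.66904 ≈ -1.177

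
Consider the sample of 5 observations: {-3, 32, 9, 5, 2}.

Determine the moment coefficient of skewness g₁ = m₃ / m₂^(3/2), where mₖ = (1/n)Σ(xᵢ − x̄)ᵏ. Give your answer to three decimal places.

1.119

x̄ = (-3 + 32 + 9 + 5 + 2) / 5 = 9.0000
deviations (xᵢ − x̄): -12.0000, 23.0000, 0.0000, -4.0000, -7.0000
Σ(xᵢ − x̄)² = 738.0000 ⇒ m₂ = 738.0000/5 = 147.60000
Σ(xᵢ − x̄)³ = 10032.0000 ⇒ m₃ = 10032.0000/5 = 2006.40000
m₂^(3/2) = 147.60000^(1.5) = 1793.20333
g₁ = m₃ / m₂^(3/2) = 2006.40000 / 1793.20333 ≈ 1.119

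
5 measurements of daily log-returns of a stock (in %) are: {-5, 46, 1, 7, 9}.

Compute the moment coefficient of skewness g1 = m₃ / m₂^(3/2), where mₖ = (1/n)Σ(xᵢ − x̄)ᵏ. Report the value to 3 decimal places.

x̄ = (-5 + 46 + 1 + 7 + 9) / 5 = 11.6000
deviations (xᵢ − x̄): -16.6000, 34.4000, -10.6000, -4.6000, -2.6000
Σ(xᵢ − x̄)² = 1599.2000 ⇒ m₂ = 1599.2000/5 = 319.84000
Σ(xᵢ − x̄)³ = 34827.3600 ⇒ m₃ = 34827.3600/5 = 6965.47200
m₂^(3/2) = 319.84000^(1.5) = 5720.04131
g1 = m₃ / m₂^(3/2) = 6965.47200 / 5720.04131 ≈ 1.218

1.218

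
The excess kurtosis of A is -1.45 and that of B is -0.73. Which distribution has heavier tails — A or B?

Higher excess kurtosis ⇒ heavier tails relative to the normal distribution.
-1.45 vs -0.73: the larger is -0.73, so B has heavier tails.

B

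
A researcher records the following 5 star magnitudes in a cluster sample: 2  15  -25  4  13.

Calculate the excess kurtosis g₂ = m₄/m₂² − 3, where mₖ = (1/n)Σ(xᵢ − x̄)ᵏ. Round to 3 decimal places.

x̄ = 1.8000
Σ(xᵢ − x̄)² = 1022.8000 ⇒ m₂ = 204.56000
Σ(xᵢ − x̄)⁴ = 561986.8960 ⇒ m₄ = 112397.37920
m₂² = 41844.79360
g₂ = m₄/m₂² − 3 = 2.68605 − 3 ≈ -0.314

-0.314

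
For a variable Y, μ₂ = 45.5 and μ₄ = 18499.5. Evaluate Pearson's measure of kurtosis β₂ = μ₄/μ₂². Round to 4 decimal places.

8.9359

μ₂² = 45.5² = 2070.25000
μ₄/μ₂² = 18499.5 / 2070.25000 = 8.93588
β₂ ≈ 8.9359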